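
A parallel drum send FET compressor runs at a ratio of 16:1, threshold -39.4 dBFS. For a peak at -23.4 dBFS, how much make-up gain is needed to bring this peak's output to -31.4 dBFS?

7 dB

The peak compresses to -39.4 + 16/16 = -38.4 dBFS.
To reach -31.4 dBFS requires -31.4 − (-38.4) = 7 dB of make-up.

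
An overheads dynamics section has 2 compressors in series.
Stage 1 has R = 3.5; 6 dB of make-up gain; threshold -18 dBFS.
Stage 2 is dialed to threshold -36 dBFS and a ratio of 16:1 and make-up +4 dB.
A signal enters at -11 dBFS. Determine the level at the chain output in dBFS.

-30.375 dBFS

Stage 1: overshoot 7 dB → 7/3.5 = 2 dB → -16 dBFS; +6 dB make-up → -10 dBFS.
Stage 2: overshoot 26 dB → 26/16 = 1.625 dB → -34.375 dBFS; +4 dB make-up → -30.375 dBFS.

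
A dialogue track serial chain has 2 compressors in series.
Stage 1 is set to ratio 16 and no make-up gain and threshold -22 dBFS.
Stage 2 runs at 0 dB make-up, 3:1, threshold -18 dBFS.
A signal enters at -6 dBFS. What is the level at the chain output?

-21 dBFS

Stage 1: 16 dB above -22 dBFS, reduced 16:1 to 1 dB above → -21 dBFS.
Stage 2: -21 dBFS is at or below the -18 dBFS threshold — no compression; output -21 dBFS.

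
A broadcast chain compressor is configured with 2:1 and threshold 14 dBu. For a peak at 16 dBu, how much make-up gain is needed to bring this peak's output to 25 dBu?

10 dB

The peak compresses to 14 + 2/2 = 15 dBu.
To reach 25 dBu requires 25 − 15 = 10 dB of make-up.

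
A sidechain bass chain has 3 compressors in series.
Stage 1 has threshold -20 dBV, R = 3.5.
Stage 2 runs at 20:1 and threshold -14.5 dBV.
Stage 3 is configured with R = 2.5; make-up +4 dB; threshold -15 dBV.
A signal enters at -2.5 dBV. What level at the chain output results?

-11 dBV

Stage 1: overshoot 17.5 dB → 17.5/3.5 = 5 dB → -15 dBV.
Stage 2: -15 dBV ≤ -14.5 dBV, so stage 2 doesn't engage; output -15 dBV.
Stage 3: -15 dBV ≤ -15 dBV, so stage 3 doesn't engage; make-up brings it to -11 dBV.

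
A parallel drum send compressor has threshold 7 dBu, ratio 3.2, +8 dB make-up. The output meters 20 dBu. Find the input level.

Before make-up, the level was 20 − 8 = 12 dBu.
Post-compression overshoot = 12 − 7 = 5 dB.
Input overshoot = R × output overshoot = 16 dB → input = 7 + 16 = 23 dBu.

23 dBu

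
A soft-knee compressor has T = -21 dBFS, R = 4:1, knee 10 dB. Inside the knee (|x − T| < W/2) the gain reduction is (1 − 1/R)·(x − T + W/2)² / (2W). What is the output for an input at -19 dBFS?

-20.8375 dBFS

x − T + W/2 = -19 − (-21) + 5 = 7.
GR = (1 − 1/4) × 7² / 20 = 0.75 × 49 / 20 = 1.8375 dB.
Output = -19 − 1.8375 = -20.8375 dBFS.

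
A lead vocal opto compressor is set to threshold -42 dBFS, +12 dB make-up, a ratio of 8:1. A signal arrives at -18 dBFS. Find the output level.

-27 dBFS

Overshoot: -18 − (-42) = 24 dB.
The 24 dB excess becomes 3 dB after 8:1 reduction.
That puts the output at -39 dBFS; make-up adds 12 dB, giving -27 dBFS.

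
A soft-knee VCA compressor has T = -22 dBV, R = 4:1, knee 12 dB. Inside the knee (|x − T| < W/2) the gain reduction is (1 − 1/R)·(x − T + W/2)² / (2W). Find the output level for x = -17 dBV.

x − T + W/2 = -17 − (-22) + 6 = 11.
GR = (1 − 1/4) × 11² / 24 = 0.75 × 121 / 24 = 3.78125 dB.
Output = -17 − 3.78125 = -20.78125 dBV.

-20.78125 dBV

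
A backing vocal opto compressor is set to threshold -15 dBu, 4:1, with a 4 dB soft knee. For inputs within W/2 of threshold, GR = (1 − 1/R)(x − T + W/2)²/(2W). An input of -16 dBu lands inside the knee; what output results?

-16.09375 dBu

x − T + W/2 = -16 − (-15) + 2 = 1.
GR = (1 − 1/4) × 1² / 8 = 0.75 × 1 / 8 = 0.09375 dB.
Output = -16 − 0.09375 = -16.09375 dBu.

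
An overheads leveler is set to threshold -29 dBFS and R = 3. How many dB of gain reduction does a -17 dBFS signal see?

The signal is 12 dB above threshold.
After 3:1 compression the overshoot becomes 12/3 = 4 dB.
Gain reduction = 12 − 4 = 8 dB.

8 dB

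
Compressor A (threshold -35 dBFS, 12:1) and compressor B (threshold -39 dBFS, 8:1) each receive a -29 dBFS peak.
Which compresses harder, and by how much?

B, by 3.25 dB

A: overshoot 6 dB → output overshoot 0.5 dB → GR 5.5 dB.
B: overshoot 10 dB → output overshoot 1.25 dB → GR 8.75 dB.
Difference: 3.25 dB in favour of B.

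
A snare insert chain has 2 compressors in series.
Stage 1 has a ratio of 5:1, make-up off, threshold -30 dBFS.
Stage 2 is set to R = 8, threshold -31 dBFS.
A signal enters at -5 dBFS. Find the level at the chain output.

Stage 1: overshoot 25 dB → 25/5 = 5 dB → -25 dBFS.
Stage 2: 6 dB above -31 dBFS, reduced 8:1 to 0.75 dB above → -30.25 dBFS.

-30.25 dBFS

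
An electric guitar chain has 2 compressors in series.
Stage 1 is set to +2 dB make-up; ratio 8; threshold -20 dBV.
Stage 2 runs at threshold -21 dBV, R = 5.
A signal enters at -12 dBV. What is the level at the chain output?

Stage 1: -12 dBV is 8 dB over -20 dBV; at 8:1 that becomes 1 dB over, giving -19 dBV; +2 dB make-up → -17 dBV.
Stage 2: overshoot 4 dB → 4/5 = 0.8 dB → -20.2 dBV.

-20.2 dBV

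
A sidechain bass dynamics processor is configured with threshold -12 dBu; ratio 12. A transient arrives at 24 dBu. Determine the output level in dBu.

-9 dBu

The input is 36 dB above the -12 dBu threshold.
At 12:1 the overshoot is divided by 12, leaving 3 dB above threshold.
That puts the output at -9 dBu.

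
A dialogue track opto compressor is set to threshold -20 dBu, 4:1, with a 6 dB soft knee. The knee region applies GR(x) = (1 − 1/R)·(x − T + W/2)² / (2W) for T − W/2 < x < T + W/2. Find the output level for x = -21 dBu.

x − T + W/2 = -21 − (-20) + 3 = 2.
GR = (1 − 1/4) × 2² / 12 = 0.75 × 4 / 12 = 0.25 dB.
Output = -21 − 0.25 = -21.25 dBu.

-21.25 dBu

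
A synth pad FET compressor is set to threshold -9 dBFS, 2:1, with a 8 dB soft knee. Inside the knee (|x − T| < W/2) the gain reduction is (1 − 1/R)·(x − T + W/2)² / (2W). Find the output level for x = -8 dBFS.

-8.78125 dBFS

x − T + W/2 = -8 − (-9) + 4 = 5.
GR = (1 − 1/2) × 5² / 16 = 0.5 × 25 / 16 = 0.78125 dB.
Output = -8 − 0.78125 = -8.78125 dBFS.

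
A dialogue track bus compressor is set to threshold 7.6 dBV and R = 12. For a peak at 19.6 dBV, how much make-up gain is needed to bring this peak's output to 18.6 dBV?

Overshoot 12 dB → 12/12 = 1 dB after compression, so the compressed level is 7.6 + 1 = 8.6 dBV.
Make-up = target − compressed = 18.6 − 8.6 = 10 dB.

10 dB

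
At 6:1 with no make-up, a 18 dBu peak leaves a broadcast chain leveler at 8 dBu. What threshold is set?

6 dBu

Let T be the threshold. Output overshoot = (input overshoot)/R, so 8 − T = (18 − T)/6.
6·(8 − T) = 18 − T → 5·T = 48 − 18 = 30.
T = 30/5 = 6 dBu.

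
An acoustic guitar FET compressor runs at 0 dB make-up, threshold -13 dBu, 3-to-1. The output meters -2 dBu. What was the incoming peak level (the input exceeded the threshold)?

20 dBu

The compressed level sits -2 − (-13) = 11 dB over threshold.
Undo the ratio: input overshoot = 11 × 3 = 33 dB, giving input = 20 dBu.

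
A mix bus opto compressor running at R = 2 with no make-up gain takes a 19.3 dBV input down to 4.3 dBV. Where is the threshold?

-10.7 dBV

Gain reduction = 19.3 − 4.3 = 15 dB; output overshoot = GR / (R − 1) = 15 / 1 = 15 dB.
Threshold = output − output overshoot = 4.3 − 15 = -10.7 dBV.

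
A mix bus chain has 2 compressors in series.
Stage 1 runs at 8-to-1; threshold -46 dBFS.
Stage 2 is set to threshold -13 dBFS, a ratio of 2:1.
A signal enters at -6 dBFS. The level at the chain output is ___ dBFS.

-41 dBFS

Stage 1: overshoot 40 dB → 40/8 = 5 dB → -41 dBFS.
Stage 2: -41 dBFS is at or below the -13 dBFS threshold — no compression; output -41 dBFS.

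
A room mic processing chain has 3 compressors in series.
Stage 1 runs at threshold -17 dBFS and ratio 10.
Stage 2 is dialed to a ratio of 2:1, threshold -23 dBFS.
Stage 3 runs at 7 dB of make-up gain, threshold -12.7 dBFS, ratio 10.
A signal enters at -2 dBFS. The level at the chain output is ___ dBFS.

Stage 1: 15 dB above -17 dBFS, reduced 10:1 to 1.5 dB above → -15.5 dBFS.
Stage 2: -15.5 dBFS is 7.5 dB over -23 dBFS; at 2:1 that becomes 3.75 dB over, giving -19.25 dBFS.
Stage 3: -19.25 dBFS is at or below the -12.7 dBFS threshold — no compression; make-up brings it to -12.25 dBFS.

-12.25 dBFS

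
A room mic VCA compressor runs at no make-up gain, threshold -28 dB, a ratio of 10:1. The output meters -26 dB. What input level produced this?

Post-compression overshoot = -26 − (-28) = 2 dB.
Before 10:1 compression the overshoot was 2 × 10 = 20 dB, so input = -28 + 20 = -8 dB.

-8 dB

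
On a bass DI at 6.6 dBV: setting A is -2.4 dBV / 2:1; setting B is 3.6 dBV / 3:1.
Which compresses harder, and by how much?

A: overshoot 9 dB → output overshoot 4.5 dB → GR 4.5 dB.
B: overshoot 3 dB → output overshoot 1 dB → GR 2 dB.
A applies 2.5 dB more gain reduction.

A, by 2.5 dB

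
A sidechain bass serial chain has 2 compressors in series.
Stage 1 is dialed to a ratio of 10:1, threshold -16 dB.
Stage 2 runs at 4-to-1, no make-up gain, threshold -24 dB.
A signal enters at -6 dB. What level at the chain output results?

Stage 1: 10 dB above -16 dB, reduced 10:1 to 1 dB above → -15 dB.
Stage 2: overshoot 9 dB → 9/4 = 2.25 dB → -21.75 dB.

-21.75 dB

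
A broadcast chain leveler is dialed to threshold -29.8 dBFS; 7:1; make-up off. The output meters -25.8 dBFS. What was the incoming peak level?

-1.8 dBFS

That's 4 dB above the -29.8 dBFS threshold.
Undo the ratio: input overshoot = 4 × 7 = 28 dB, giving input = -1.8 dBFS.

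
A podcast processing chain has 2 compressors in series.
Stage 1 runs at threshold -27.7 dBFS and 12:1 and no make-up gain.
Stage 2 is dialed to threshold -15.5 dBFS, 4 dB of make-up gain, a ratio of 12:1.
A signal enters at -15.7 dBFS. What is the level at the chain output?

Stage 1: 12 dB above -27.7 dBFS, reduced 12:1 to 1 dB above → -26.7 dBFS.
Stage 2: -26.7 dBFS is at or below the -15.5 dBFS threshold — no compression; make-up brings it to -22.7 dBFS.

-22.7 dBFS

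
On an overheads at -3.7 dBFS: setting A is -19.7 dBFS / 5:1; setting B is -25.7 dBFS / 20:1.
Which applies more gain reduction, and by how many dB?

B, by 8.1 dB

A: 16 dB over, compressed to 3.2 dB over, so 12.8 dB of GR.
B: 22 dB over, compressed to 1.1 dB over, so 20.9 dB of GR.
B applies 8.1 dB more gain reduction.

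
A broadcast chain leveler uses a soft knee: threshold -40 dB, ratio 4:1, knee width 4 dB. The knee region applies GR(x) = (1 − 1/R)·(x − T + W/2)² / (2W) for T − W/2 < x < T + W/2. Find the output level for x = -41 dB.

x − T + W/2 = -41 − (-40) + 2 = 1.
GR = (1 − 1/4) × 1² / 8 = 0.75 × 1 / 8 = 0.09375 dB.
Output = -41 − 0.09375 = -41.09375 dB.

-41.09375 dB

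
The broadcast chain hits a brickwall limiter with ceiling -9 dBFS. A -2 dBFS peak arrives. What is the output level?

-9 dBFS

At ∞:1, everything above -9 dBFS is held at the ceiling.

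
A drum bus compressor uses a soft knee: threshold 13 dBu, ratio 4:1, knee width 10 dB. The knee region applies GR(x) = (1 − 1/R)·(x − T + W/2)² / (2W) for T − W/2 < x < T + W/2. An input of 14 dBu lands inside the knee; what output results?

12.65 dBu

x − T + W/2 = 14 − 13 + 5 = 6.
GR = (1 − 1/4) × 6² / 20 = 0.75 × 36 / 20 = 1.35 dB.
Output = 14 − 1.35 = 12.65 dBu.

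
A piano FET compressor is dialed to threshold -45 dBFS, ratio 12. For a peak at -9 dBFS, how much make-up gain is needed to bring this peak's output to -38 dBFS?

4 dB

Overshoot 36 dB → 36/12 = 3 dB after compression, so the compressed level is -45 + 3 = -42 dBFS.
Make-up = target − compressed = -38 − (-42) = 4 dB.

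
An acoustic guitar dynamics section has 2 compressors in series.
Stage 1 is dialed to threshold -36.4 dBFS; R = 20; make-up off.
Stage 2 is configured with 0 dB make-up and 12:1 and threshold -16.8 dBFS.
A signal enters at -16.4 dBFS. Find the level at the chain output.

-35.4 dBFS

Stage 1: 20 dB above -36.4 dBFS, reduced 20:1 to 1 dB above → -35.4 dBFS.
Stage 2: below threshold (-35.4 ≤ -16.8); passes unchanged; output -35.4 dBFS.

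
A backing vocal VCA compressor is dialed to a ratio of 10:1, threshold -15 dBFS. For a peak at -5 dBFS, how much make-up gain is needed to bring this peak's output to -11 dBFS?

3 dB

The peak compresses to -15 + 10/10 = -14 dBFS.
To reach -11 dBFS requires -11 − (-14) = 3 dB of make-up.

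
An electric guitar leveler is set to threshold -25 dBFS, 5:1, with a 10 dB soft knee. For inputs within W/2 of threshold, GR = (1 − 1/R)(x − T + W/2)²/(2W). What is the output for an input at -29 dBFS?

x − T + W/2 = -29 − (-25) + 5 = 1.
GR = (1 − 1/5) × 1² / 20 = 0.8 × 1 / 20 = 0.04 dB.
Output = -29 − 0.04 = -29.04 dBFS.

-29.04 dBFS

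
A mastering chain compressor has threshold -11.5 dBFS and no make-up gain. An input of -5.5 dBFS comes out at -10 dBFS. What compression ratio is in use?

Input overshoot = -5.5 − (-11.5) = 6 dB; output overshoot = -10 − (-11.5) = 1.5 dB.
Ratio = 6 / 1.5 = 4.

4:1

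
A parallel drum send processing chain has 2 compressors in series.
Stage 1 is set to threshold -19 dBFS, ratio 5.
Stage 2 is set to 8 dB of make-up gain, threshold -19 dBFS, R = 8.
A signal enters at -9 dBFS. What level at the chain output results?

Stage 1: overshoot 10 dB → 10/5 = 2 dB → -17 dBFS.
Stage 2: overshoot 2 dB → 2/8 = 0.25 dB → -18.75 dBFS; +8 dB make-up → -10.75 dBFS.

-10.75 dBFS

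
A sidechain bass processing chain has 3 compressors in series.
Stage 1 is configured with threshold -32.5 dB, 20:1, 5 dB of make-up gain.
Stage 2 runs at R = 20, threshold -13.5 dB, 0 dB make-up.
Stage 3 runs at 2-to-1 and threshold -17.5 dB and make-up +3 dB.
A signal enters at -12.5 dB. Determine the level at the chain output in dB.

Stage 1: 20 dB above -32.5 dB, reduced 20:1 to 1 dB above → -31.5 dB; +5 dB make-up → -26.5 dB.
Stage 2: -26.5 dB ≤ -13.5 dB, so stage 2 doesn't engage; output -26.5 dB.
Stage 3: -26.5 dB ≤ -17.5 dB, so stage 3 doesn't engage; make-up brings it to -23.5 dB.

-23.5 dB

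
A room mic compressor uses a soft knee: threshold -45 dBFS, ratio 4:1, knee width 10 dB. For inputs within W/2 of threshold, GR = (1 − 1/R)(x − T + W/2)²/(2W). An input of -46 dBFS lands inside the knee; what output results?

x − T + W/2 = -46 − (-45) + 5 = 4.
GR = (1 − 1/4) × 4² / 20 = 0.75 × 16 / 20 = 0.6 dB.
Output = -46 − 0.6 = -46.6 dBFS.

-46.6 dBFS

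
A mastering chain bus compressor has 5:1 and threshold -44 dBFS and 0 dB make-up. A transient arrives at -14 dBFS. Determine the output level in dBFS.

Overshoot: -14 − (-44) = 30 dB.
The 30 dB excess becomes 6 dB after 5:1 reduction.
Output = -44 + 6 = -38 dBFS.

-38 dBFS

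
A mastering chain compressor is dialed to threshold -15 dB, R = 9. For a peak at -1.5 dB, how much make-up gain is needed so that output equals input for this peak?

The peak compresses to -15 + 13.5/9 = -13.5 dB.
To reach -1.5 dB requires -1.5 − (-13.5) = 12 dB of make-up.

12 dB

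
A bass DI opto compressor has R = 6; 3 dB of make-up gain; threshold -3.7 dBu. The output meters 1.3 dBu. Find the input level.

8.3 dBu

Remove make-up: 1.3 − 3 = -1.7 dBu.
Post-compression overshoot = -1.7 − (-3.7) = 2 dB.
Input overshoot = R × output overshoot = 12 dB → input = -3.7 + 12 = 8.3 dBu.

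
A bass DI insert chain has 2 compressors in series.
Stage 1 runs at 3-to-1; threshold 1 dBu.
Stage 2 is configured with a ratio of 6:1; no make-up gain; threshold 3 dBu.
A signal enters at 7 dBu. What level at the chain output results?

3 dBu

Stage 1: overshoot 6 dB → 6/3 = 2 dB → 3 dBu.
Stage 2: 3 dBu ≤ 3 dBu, so stage 2 doesn't engage; output 3 dBu.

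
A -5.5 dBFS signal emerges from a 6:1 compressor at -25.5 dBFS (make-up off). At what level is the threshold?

-29.5 dBFS

Input is 24 dB above T (since output overshoot × R = input overshoot: (-25.5 − T)·6 = -5.5 − T gives T = -29.5 dBFS).
Check: -29.5 + (-5.5 − (-29.5))/6 = -29.5 + 4 = -25.5 dBFS. ✓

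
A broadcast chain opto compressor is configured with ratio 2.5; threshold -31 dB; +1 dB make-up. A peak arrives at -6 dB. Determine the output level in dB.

The input is 25 dB above the -31 dB threshold.
2.5:1 compression reduces that to 25/2.5 = 10 dB over.
So the level is -31 + 10 = -21 dB; make-up adds 1 dB, giving -20 dB.

-20 dB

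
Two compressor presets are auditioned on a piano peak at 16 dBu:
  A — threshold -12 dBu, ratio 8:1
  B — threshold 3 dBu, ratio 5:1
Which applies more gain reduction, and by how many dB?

A: 28 dB over, compressed to 3.5 dB over, so 24.5 dB of GR.
B: 13 dB over, compressed to 2.6 dB over, so 10.4 dB of GR.
A reduces 14.1 dB more.

A, by 14.1 dB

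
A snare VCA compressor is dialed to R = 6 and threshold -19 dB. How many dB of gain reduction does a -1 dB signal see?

The signal is 18 dB above threshold.
A 6:1 ratio leaves 3 dB of that excess.
So the signal is attenuated by 18 − 3 = 15 dB.

15 dB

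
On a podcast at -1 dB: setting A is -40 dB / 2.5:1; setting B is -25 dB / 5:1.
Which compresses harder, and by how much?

A: overshoot 39 dB → output overshoot 15.6 dB → GR 23.4 dB.
B: overshoot 24 dB → output overshoot 4.8 dB → GR 19.2 dB.
A reduces 4.2 dB more.

A, by 4.2 dB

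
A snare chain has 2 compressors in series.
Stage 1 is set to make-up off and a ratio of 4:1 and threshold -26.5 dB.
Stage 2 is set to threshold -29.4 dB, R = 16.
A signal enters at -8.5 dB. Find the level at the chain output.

Stage 1: overshoot 18 dB → 18/4 = 4.5 dB → -22 dB.
Stage 2: 7.4 dB above -29.4 dB, reduced 16:1 to 0.4625 dB above → -28.9375 dB.

-28.9375 dB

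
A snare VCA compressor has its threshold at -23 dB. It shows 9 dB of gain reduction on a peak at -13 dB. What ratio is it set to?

Input overshoot = -13 − (-23) = 10 dB.
Output overshoot = 10 − 9 = 1 dB.
Ratio = input overshoot / output overshoot = 10 / 1 = 10.

10:1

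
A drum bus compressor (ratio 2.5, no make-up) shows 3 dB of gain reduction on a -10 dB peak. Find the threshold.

-15 dB

Gain reduction = -10 − (-13) = 3 dB; output overshoot = GR / (R − 1) = 3 / 1.5 = 2 dB.
Threshold = output − output overshoot = -13 − 2 = -15 dB.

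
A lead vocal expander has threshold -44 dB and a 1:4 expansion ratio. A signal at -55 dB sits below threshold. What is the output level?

-88 dB

Below threshold, a 1:4 expander applies gain = (4−1)×(T − x) of attenuation.
(4−1) × 11 = 33 dB, so output = -55 − 33 = -88 dB.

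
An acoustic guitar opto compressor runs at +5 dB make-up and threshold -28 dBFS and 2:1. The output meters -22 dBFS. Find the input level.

-26 dBFS

Remove make-up: -22 − 5 = -27 dBFS.
That's 1 dB above the -28 dBFS threshold.
Before 2:1 compression the overshoot was 1 × 2 = 2 dB, so input = -28 + 2 = -26 dBFS.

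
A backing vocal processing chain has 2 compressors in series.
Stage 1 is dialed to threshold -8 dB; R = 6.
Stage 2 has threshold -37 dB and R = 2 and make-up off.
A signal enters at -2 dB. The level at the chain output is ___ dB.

-22 dB

Stage 1: overshoot 6 dB → 6/6 = 1 dB → -7 dB.
Stage 2: overshoot 30 dB → 30/2 = 15 dB → -22 dB.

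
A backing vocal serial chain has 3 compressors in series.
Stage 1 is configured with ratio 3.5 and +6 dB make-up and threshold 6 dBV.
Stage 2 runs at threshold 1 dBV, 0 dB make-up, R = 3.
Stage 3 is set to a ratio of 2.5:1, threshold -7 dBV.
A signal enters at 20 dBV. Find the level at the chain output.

Stage 1: 20 dBV is 14 dB over 6 dBV; at 3.5:1 that becomes 4 dB over, giving 10 dBV; +6 dB make-up → 16 dBV.
Stage 2: overshoot 15 dB → 15/3 = 5 dB → 6 dBV.
Stage 3: 6 dBV is 13 dB over -7 dBV; at 2.5:1 that becomes 5.2 dB over, giving -1.8 dBV.

-1.8 dBV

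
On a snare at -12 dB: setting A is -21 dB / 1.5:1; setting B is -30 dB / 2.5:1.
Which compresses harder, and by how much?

A: 9 dB over, compressed to 6 dB over, so 3 dB of GR.
B: 18 dB over, compressed to 7.2 dB over, so 10.8 dB of GR.
B applies 7.8 dB more gain reduction.

B, by 7.8 dB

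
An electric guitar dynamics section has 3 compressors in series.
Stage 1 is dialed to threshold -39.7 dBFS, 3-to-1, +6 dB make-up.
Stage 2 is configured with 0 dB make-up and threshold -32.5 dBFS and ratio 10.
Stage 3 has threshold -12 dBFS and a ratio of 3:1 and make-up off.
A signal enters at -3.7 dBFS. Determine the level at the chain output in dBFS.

Stage 1: overshoot 36 dB → 36/3 = 12 dB → -27.7 dBFS; +6 dB make-up → -21.7 dBFS.
Stage 2: -21.7 dBFS is 10.8 dB over -32.5 dBFS; at 10:1 that becomes 1.08 dB over, giving -31.42 dBFS.
Stage 3: -31.42 dBFS is at or below the -12 dBFS threshold — no compression; output -31.42 dBFS.

-31.42 dBFS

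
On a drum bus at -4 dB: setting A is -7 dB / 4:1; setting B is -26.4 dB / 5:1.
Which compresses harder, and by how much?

B, by 15.67 dB

A: overshoot 3 dB → output overshoot 0.75 dB → GR 2.25 dB.
B: overshoot 22.4 dB → output overshoot 4.48 dB → GR 17.92 dB.
B reduces 15.67 dB more.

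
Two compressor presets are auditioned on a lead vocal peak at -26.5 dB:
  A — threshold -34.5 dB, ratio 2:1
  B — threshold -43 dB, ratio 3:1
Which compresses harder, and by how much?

A: 8 dB over, compressed to 4 dB over, so 4 dB of GR.
B: 16.5 dB over, compressed to 5.5 dB over, so 11 dB of GR.
Difference: 7 dB in favour of B.

B, by 7 dB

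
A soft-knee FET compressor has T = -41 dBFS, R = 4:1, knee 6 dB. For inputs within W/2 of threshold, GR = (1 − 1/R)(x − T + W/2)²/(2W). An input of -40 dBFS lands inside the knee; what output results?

x − T + W/2 = -40 − (-41) + 3 = 4.
GR = (1 − 1/4) × 4² / 12 = 0.75 × 16 / 12 = 1 dB.
Output = -40 − 1 = -41 dBFS.

-41 dBFS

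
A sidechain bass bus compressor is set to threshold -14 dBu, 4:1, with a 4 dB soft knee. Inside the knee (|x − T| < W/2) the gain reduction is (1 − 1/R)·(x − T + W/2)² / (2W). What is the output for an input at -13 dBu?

-13.84375 dBu

x − T + W/2 = -13 − (-14) + 2 = 3.
GR = (1 − 1/4) × 3² / 8 = 0.75 × 9 / 8 = 0.84375 dB.
Output = -13 − 0.84375 = -13.84375 dBu.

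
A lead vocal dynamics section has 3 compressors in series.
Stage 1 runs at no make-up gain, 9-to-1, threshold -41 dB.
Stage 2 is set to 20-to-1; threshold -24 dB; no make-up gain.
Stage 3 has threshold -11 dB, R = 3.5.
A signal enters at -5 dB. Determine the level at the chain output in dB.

-37 dB

Stage 1: 36 dB above -41 dB, reduced 9:1 to 4 dB above → -37 dB.
Stage 2: -37 dB is at or below the -24 dB threshold — no compression; output -37 dB.
Stage 3: below threshold (-37 ≤ -11); passes unchanged; output -37 dB.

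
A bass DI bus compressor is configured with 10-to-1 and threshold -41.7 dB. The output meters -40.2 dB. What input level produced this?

Post-compression overshoot = -40.2 − (-41.7) = 1.5 dB.
Undo the ratio: input overshoot = 1.5 × 10 = 15 dB, giving input = -26.7 dB.

-26.7 dB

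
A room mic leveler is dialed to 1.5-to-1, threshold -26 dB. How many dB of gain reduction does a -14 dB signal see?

The signal is 12 dB above threshold.
At 1.5:1, output sits 12/1.5 = 8 dB above threshold.
So the signal is attenuated by 12 − 8 = 4 dB.

4 dB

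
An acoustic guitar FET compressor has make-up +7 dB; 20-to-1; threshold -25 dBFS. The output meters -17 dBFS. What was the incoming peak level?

-5 dBFS

Stripping the +7 dB make-up gives -24 dBFS at the gain stage.
The compressed level sits -24 − (-25) = 1 dB over threshold.
Input overshoot = R × output overshoot = 20 dB → input = -25 + 20 = -5 dBFS.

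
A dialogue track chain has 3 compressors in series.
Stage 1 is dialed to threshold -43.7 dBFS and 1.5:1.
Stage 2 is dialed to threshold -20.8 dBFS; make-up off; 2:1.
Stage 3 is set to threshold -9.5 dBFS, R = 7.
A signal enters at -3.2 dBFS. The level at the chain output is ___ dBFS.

Stage 1: -3.2 dBFS is 40.5 dB over -43.7 dBFS; at 1.5:1 that becomes 27 dB over, giving -16.7 dBFS.
Stage 2: -16.7 dBFS is 4.1 dB over -20.8 dBFS; at 2:1 that becomes 2.05 dB over, giving -18.75 dBFS.
Stage 3: below threshold (-18.75 ≤ -9.5); passes unchanged; output -18.75 dBFS.

-18.75 dBFS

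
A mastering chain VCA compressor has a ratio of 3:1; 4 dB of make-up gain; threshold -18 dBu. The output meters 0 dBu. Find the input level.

Stripping the +4 dB make-up gives -4 dBu at the gain stage.
The compressed level sits -4 − (-18) = 14 dB over threshold.
Undo the ratio: input overshoot = 14 × 3 = 42 dB, giving input = 24 dBu.

24 dBu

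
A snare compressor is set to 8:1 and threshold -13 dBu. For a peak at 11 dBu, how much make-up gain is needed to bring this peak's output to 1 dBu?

11 dB

Without make-up, output = threshold + overshoot/8 = -13 + 3 = -10 dBu.
Gap to target: 11 dB.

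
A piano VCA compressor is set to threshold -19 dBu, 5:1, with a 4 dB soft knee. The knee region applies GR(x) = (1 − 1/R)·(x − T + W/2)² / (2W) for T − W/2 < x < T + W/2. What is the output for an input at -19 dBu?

-19.4 dBu

x − T + W/2 = -19 − (-19) + 2 = 2.
GR = (1 − 1/5) × 2² / 8 = 0.8 × 4 / 8 = 0.4 dB.
Output = -19 − 0.4 = -19.4 dBu.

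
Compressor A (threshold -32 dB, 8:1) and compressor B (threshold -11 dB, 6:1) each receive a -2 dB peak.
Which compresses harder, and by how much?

A, by 18.75 dB

A: GR = 30 − 30/8 = 26.25 dB.
B: GR = 9 − 9/6 = 7.5 dB.
Difference: 18.75 dB in favour of A.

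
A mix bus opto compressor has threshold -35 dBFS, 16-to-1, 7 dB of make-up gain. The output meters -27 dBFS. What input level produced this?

-19 dBFS

Before make-up, the level was -27 − 7 = -34 dBFS.
The compressed level sits -34 − (-35) = 1 dB over threshold.
Undo the ratio: input overshoot = 1 × 16 = 16 dB, giving input = -19 dBFS.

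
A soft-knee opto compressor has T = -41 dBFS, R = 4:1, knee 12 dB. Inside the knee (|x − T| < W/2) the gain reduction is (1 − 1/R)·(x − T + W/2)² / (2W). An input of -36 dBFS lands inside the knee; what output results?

x − T + W/2 = -36 − (-41) + 6 = 11.
GR = (1 − 1/4) × 11² / 24 = 0.75 × 121 / 24 = 3.78125 dB.
Output = -36 − 3.78125 = -39.78125 dBFS.

-39.78125 dBFS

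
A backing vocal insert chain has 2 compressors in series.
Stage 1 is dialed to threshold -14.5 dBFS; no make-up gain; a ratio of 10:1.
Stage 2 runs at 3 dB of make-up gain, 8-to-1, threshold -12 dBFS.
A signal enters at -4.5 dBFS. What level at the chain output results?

Stage 1: 10 dB above -14.5 dBFS, reduced 10:1 to 1 dB above → -13.5 dBFS.
Stage 2: -13.5 dBFS ≤ -12 dBFS, so stage 2 doesn't engage; make-up brings it to -10.5 dBFS.

-10.5 dBFS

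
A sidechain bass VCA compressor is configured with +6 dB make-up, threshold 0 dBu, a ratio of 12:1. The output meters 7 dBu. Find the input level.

12 dBu

Remove make-up: 7 − 6 = 1 dBu.
That's 1 dB above the 0 dBu threshold.
Before 12:1 compression the overshoot was 1 × 12 = 12 dB, so input = 0 + 12 = 12 dBu.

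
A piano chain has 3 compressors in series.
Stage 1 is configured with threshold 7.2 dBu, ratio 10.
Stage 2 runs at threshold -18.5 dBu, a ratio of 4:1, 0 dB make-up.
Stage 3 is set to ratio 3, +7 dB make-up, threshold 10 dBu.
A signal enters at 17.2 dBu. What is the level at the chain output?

Stage 1: 17.2 dBu is 10 dB over 7.2 dBu; at 10:1 that becomes 1 dB over, giving 8.2 dBu.
Stage 2: overshoot 26.7 dB → 26.7/4 = 6.675 dB → -11.825 dBu.
Stage 3: -11.825 dBu ≤ 10 dBu, so stage 3 doesn't engage; make-up brings it to -4.825 dBu.

-4.825 dBu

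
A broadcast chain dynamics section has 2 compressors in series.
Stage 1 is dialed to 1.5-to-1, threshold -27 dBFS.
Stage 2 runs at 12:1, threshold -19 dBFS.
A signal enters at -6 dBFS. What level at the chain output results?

Stage 1: overshoot 21 dB → 21/1.5 = 14 dB → -13 dBFS.
Stage 2: overshoot 6 dB → 6/12 = 0.5 dB → -18.5 dBFS.

-18.5 dBFS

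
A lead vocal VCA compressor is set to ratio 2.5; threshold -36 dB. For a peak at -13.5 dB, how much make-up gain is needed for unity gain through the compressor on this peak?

Overshoot 22.5 dB → 22.5/2.5 = 9 dB after compression, so the compressed level is -36 + 9 = -27 dB.
Make-up = target − compressed = -13.5 − (-27) = 13.5 dB.

13.5 dB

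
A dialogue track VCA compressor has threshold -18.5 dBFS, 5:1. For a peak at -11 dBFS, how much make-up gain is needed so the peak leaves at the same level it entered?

Without make-up, output = threshold + overshoot/5 = -18.5 + 1.5 = -17 dBFS.
Gap to target: 6 dB.

6 dB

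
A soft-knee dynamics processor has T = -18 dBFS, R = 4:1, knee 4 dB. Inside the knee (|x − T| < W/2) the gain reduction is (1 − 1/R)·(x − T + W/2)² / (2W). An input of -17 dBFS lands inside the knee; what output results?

-17.84375 dBFS

x − T + W/2 = -17 − (-18) + 2 = 3.
GR = (1 − 1/4) × 3² / 8 = 0.75 × 9 / 8 = 0.84375 dB.
Output = -17 − 0.84375 = -17.84375 dBFS.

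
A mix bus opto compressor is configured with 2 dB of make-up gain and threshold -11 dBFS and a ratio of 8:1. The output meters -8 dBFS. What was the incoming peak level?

Stripping the +2 dB make-up gives -10 dBFS at the gain stage.
The compressed level sits -10 − (-11) = 1 dB over threshold.
Undo the ratio: input overshoot = 1 × 8 = 8 dB, giving input = -3 dBFS.

-3 dBFS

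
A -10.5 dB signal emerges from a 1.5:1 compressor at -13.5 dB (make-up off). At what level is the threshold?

-19.5 dB

Input is 9 dB above T (since output overshoot × R = input overshoot: (-13.5 − T)·1.5 = -10.5 − T gives T = -19.5 dB).
Check: -19.5 + (-10.5 − (-19.5))/1.5 = -19.5 + 6 = -13.5 dB. ✓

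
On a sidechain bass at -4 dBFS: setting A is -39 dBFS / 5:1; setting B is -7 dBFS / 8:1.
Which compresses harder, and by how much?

A, by 25.375 dB

A: overshoot 35 dB → output overshoot 7 dB → GR 28 dB.
B: overshoot 3 dB → output overshoot 0.375 dB → GR 2.625 dB.
Difference: 25.375 dB in favour of A.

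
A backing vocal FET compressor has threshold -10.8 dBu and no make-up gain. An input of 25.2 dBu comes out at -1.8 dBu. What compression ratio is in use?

Input overshoot = 25.2 − (-10.8) = 36 dB; output overshoot = -1.8 − (-10.8) = 9 dB.
Ratio = 36 / 9 = 4.

4:1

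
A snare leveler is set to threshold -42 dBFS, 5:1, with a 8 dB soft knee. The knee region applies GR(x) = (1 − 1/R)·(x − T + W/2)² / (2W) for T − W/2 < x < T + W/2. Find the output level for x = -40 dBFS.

-41.8 dBFS

x − T + W/2 = -40 − (-42) + 4 = 6.
GR = (1 − 1/5) × 6² / 16 = 0.8 × 36 / 16 = 1.8 dB.
Output = -40 − 1.8 = -41.8 dBFS.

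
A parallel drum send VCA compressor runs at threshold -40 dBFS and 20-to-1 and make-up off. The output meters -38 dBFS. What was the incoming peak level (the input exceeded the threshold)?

The compressed level sits -38 − (-40) = 2 dB over threshold.
Input overshoot = R × output overshoot = 40 dB → input = -40 + 40 = 0 dBFS.

0 dBFS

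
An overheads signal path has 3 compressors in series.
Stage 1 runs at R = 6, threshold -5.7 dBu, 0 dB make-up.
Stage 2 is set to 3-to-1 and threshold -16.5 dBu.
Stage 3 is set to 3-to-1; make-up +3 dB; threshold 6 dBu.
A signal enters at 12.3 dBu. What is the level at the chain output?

Stage 1: overshoot 18 dB → 18/6 = 3 dB → -2.7 dBu.
Stage 2: -2.7 dBu is 13.8 dB over -16.5 dBu; at 3:1 that becomes 4.6 dB over, giving -11.9 dBu.
Stage 3: -11.9 dBu ≤ 6 dBu, so stage 3 doesn't engage; make-up brings it to -8.9 dBu.

-8.9 dBu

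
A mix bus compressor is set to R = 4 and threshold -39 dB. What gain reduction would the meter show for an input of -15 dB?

-15 dB exceeds the threshold by 24 dB.
A 4:1 ratio leaves 6 dB of that excess.
GR = overshoot in − overshoot out = 24 − 6 = 18 dB.

18 dB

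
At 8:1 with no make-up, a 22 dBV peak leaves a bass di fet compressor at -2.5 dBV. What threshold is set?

Let T be the threshold. Output overshoot = (input overshoot)/R, so -2.5 − T = (22 − T)/8.
8·(-2.5 − T) = 22 − T → 7·T = -20 − 22 = -42.
T = -42/7 = -6 dBV.

-6 dBV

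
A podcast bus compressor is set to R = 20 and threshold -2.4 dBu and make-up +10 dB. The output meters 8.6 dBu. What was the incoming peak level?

17.6 dBu

Stripping the +10 dB make-up gives -1.4 dBu at the gain stage.
Post-compression overshoot = -1.4 − (-2.4) = 1 dB.
Before 20:1 compression the overshoot was 1 × 20 = 20 dB, so input = -2.4 + 20 = 17.6 dBu.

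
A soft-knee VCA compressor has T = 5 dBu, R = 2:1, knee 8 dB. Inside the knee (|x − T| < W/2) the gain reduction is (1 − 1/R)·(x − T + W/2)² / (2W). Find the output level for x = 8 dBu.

6.46875 dBu

x − T + W/2 = 8 − 5 + 4 = 7.
GR = (1 − 1/2) × 7² / 16 = 0.5 × 49 / 16 = 1.53125 dB.
Output = 8 − 1.53125 = 6.46875 dBu.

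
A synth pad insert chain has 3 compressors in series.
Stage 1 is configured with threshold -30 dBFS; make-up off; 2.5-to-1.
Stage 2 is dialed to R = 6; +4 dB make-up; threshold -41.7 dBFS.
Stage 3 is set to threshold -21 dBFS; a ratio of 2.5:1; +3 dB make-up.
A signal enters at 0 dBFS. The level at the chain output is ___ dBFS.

Stage 1: overshoot 30 dB → 30/2.5 = 12 dB → -18 dBFS.
Stage 2: 23.7 dB above -41.7 dBFS, reduced 6:1 to 3.95 dB above → -37.75 dBFS; +4 dB make-up → -33.75 dBFS.
Stage 3: -33.75 dBFS is at or below the -21 dBFS threshold — no compression; make-up brings it to -30.75 dBFS.

-30.75 dBFS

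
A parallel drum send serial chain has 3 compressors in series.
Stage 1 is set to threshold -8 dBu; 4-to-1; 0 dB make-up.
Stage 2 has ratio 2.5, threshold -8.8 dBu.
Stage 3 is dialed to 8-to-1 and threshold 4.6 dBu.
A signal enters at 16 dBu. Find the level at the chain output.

-6.08 dBu

Stage 1: 16 dBu is 24 dB over -8 dBu; at 4:1 that becomes 6 dB over, giving -2 dBu.
Stage 2: 6.8 dB above -8.8 dBu, reduced 2.5:1 to 2.72 dB above → -6.08 dBu.
Stage 3: below threshold (-6.08 ≤ 4.6); passes unchanged; output -6.08 dBu.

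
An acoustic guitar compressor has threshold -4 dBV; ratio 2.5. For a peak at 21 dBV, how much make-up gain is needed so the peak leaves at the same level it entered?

15 dB

Without make-up, output = threshold + overshoot/2.5 = -4 + 10 = 6 dBV.
Gap to target: 15 dB.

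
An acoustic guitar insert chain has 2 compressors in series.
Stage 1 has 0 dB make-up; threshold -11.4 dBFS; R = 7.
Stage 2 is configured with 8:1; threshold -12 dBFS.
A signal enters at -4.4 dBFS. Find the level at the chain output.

-11.8 dBFS

Stage 1: -4.4 dBFS is 7 dB over -11.4 dBFS; at 7:1 that becomes 1 dB over, giving -10.4 dBFS.
Stage 2: -10.4 dBFS is 1.6 dB over -12 dBFS; at 8:1 that becomes 0.2 dB over, giving -11.8 dBFS.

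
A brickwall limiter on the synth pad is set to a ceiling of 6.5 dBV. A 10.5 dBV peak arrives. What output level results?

At ∞:1, everything above 6.5 dBV is held at the ceiling.

6.5 dBV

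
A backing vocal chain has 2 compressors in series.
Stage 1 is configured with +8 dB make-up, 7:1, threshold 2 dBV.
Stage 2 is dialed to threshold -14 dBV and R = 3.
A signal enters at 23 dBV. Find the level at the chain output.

Stage 1: 21 dB above 2 dBV, reduced 7:1 to 3 dB above → 5 dBV; +8 dB make-up → 13 dBV.
Stage 2: 27 dB above -14 dBV, reduced 3:1 to 9 dB above → -5 dBV.

-5 dBV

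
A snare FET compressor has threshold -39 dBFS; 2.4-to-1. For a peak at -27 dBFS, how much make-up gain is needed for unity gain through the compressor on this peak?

Without make-up, output = threshold + overshoot/2.4 = -39 + 5 = -34 dBFS.
Gap to target: 7 dB.

7 dB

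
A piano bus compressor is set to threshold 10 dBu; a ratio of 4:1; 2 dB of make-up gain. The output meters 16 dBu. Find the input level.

26 dBu

Remove make-up: 16 − 2 = 14 dBu.
That's 4 dB above the 10 dBu threshold.
Input overshoot = R × output overshoot = 16 dB → input = 10 + 16 = 26 dBu.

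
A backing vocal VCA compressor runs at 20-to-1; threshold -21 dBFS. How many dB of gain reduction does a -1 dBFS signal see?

-1 dBFS exceeds the threshold by 20 dB.
A 20:1 ratio leaves 1 dB of that excess.
GR = overshoot in − overshoot out = 20 − 1 = 19 dB.

19 dB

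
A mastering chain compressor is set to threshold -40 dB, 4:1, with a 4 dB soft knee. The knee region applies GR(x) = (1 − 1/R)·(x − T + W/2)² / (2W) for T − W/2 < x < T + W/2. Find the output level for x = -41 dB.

-41.09375 dB

x − T + W/2 = -41 − (-40) + 2 = 1.
GR = (1 − 1/4) × 1² / 8 = 0.75 × 1 / 8 = 0.09375 dB.
Output = -41 − 0.09375 = -41.09375 dB.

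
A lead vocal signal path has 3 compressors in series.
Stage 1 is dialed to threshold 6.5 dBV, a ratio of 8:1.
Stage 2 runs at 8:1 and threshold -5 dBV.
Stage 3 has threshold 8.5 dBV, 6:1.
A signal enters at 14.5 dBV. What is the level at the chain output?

Stage 1: overshoot 8 dB → 8/8 = 1 dB → 7.5 dBV.
Stage 2: 12.5 dB above -5 dBV, reduced 8:1 to 1.5625 dB above → -3.4375 dBV.
Stage 3: -3.4375 dBV is at or below the 8.5 dBV threshold — no compression; output -3.4375 dBV.

-3.4375 dBV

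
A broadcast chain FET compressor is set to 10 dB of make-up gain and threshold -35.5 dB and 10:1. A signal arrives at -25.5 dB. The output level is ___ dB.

-24.5 dB

-25.5 dB sits 10 dB over threshold.
10:1 compression reduces that to 10/10 = 1 dB over.
That puts the output at -34.5 dB; make-up adds 10 dB, giving -24.5 dB.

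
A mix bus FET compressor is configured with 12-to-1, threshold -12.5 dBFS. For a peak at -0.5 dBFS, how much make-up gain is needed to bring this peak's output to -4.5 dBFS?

The peak compresses to -12.5 + 12/12 = -11.5 dBFS.
To reach -4.5 dBFS requires -4.5 − (-11.5) = 7 dB of make-up.

7 dB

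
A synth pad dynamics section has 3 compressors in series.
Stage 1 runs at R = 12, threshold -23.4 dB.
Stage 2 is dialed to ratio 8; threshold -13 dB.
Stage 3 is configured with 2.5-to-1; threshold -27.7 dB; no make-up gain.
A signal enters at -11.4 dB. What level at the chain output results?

-25.58 dB

Stage 1: -11.4 dB is 12 dB over -23.4 dB; at 12:1 that becomes 1 dB over, giving -22.4 dB.
Stage 2: -22.4 dB ≤ -13 dB, so stage 2 doesn't engage; output -22.4 dB.
Stage 3: 5.3 dB above -27.7 dB, reduced 2.5:1 to 2.12 dB above → -25.58 dB.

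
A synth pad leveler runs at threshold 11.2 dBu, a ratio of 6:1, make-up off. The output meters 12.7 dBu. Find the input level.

Post-compression overshoot = 12.7 − 11.2 = 1.5 dB.
Before 6:1 compression the overshoot was 1.5 × 6 = 9 dB, so input = 11.2 + 9 = 20.2 dBu.

20.2 dBu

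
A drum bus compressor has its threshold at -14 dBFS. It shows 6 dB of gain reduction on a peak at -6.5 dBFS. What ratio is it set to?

Input overshoot = -6.5 − (-14) = 7.5 dB.
Output overshoot = 7.5 − 6 = 1.5 dB.
Ratio = input overshoot / output overshoot = 7.5 / 1.5 = 5.

5:1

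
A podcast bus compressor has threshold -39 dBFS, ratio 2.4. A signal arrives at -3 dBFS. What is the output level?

-3 dBFS sits 36 dB over threshold.
At 2.4:1 the overshoot is divided by 2.4, leaving 15 dB above threshold.
Output = -39 + 15 = -24 dBFS.

-24 dBFS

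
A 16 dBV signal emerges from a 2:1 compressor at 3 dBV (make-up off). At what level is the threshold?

Input is 26 dB above T (since output overshoot × R = input overshoot: (3 − T)·2 = 16 − T gives T = -10 dBV).
Check: -10 + (16 − (-10))/2 = -10 + 13 = 3 dBV. ✓

-10 dBV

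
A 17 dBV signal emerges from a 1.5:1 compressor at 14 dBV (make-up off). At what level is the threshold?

8 dBV

Input is 9 dB above T (since output overshoot × R = input overshoot: (14 − T)·1.5 = 17 − T gives T = 8 dBV).
Check: 8 + (17 − 8)/1.5 = 8 + 6 = 14 dBV. ✓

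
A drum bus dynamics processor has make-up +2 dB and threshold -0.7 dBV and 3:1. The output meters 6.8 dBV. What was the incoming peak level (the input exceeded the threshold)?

Stripping the +2 dB make-up gives 4.8 dBV at the gain stage.
The compressed level sits 4.8 − (-0.7) = 5.5 dB over threshold.
Before 3:1 compression the overshoot was 5.5 × 3 = 16.5 dB, so input = -0.7 + 16.5 = 15.8 dBV.

15.8 dBV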